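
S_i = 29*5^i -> [29, 145, 725, 3625, 18125]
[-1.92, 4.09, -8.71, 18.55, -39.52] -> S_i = -1.92*(-2.13)^i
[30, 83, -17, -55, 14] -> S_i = Random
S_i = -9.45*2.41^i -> [-9.45, -22.77, -54.89, -132.28, -318.79]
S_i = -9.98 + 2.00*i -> [-9.98, -7.98, -5.98, -3.98, -1.98]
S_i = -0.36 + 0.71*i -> [-0.36, 0.35, 1.06, 1.77, 2.48]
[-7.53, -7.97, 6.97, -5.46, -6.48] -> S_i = Random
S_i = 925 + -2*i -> [925, 923, 921, 919, 917]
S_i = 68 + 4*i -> [68, 72, 76, 80, 84]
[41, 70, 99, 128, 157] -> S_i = 41 + 29*i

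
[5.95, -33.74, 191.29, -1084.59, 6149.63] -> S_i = 5.95*(-5.67)^i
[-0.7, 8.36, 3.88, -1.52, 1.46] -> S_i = Random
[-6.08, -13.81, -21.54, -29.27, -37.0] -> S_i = -6.08 + -7.73*i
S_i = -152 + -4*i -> [-152, -156, -160, -164, -168]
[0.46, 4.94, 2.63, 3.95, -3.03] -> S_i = Random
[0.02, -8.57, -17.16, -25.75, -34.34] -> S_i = 0.02 + -8.59*i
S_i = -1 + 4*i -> [-1, 3, 7, 11, 15]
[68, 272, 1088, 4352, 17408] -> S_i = 68*4^i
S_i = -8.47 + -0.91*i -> [-8.47, -9.38, -10.29, -11.2, -12.11]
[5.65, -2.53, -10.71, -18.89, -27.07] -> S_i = 5.65 + -8.18*i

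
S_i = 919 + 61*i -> [919, 980, 1041, 1102, 1163]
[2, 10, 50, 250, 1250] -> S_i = 2*5^i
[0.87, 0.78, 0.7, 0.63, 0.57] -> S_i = 0.87*0.90^i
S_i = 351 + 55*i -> [351, 406, 461, 516, 571]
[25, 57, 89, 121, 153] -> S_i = 25 + 32*i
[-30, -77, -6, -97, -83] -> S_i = Random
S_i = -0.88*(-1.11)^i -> [-0.88, 0.98, -1.08, 1.2, -1.34]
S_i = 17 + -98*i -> [17, -81, -179, -277, -375]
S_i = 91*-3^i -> [91, -273, 819, -2457, 7371]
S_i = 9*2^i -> [9, 18, 36, 72, 144]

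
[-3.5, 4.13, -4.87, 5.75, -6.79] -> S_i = -3.50*(-1.18)^i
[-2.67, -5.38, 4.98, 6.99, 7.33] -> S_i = Random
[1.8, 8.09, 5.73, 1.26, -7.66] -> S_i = Random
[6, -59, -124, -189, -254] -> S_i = 6 + -65*i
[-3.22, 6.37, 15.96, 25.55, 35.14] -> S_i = -3.22 + 9.59*i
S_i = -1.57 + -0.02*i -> [-1.57, -1.59, -1.61, -1.63, -1.65]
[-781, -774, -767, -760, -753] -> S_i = -781 + 7*i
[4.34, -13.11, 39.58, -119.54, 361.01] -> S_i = 4.34*(-3.02)^i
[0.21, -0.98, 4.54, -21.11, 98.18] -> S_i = 0.21*(-4.65)^i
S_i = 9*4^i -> [9, 36, 144, 576, 2304]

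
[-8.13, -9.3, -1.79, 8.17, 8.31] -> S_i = Random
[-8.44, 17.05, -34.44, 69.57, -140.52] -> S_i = -8.44*(-2.02)^i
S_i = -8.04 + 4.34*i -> [-8.04, -3.7, 0.64, 4.98, 9.32]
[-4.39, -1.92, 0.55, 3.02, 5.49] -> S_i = -4.39 + 2.47*i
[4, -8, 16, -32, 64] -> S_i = 4*-2^i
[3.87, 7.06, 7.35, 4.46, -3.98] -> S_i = Random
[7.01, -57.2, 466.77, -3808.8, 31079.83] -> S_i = 7.01*(-8.16)^i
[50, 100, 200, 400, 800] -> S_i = 50*2^i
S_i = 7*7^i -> [7, 49, 343, 2401, 16807]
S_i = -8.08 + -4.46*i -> [-8.08, -12.54, -17.0, -21.46, -25.92]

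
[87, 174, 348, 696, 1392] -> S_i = 87*2^i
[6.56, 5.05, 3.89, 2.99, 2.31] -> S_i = 6.56*0.77^i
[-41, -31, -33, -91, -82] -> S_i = Random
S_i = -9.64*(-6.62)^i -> [-9.64, 63.82, -422.47, 2796.73, -18514.37]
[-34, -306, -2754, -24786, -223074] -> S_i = -34*9^i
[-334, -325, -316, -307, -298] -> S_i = -334 + 9*i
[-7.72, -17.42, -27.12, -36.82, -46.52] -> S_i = -7.72 + -9.70*i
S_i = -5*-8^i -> [-5, 40, -320, 2560, -20480]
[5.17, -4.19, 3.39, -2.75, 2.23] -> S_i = 5.17*(-0.81)^i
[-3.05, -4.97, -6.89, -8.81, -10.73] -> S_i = -3.05 + -1.92*i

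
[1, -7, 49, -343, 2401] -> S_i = 1*-7^i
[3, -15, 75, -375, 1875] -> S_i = 3*-5^i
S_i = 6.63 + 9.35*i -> [6.63, 15.98, 25.33, 34.68, 44.03]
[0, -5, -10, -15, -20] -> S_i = 0 + -5*i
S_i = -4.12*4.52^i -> [-4.12, -18.62, -84.17, -380.46, -1719.69]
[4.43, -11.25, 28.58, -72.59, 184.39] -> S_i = 4.43*(-2.54)^i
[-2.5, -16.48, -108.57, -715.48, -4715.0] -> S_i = -2.50*6.59^i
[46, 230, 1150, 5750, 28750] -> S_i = 46*5^i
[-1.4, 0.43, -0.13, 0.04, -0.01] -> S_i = -1.40*(-0.31)^i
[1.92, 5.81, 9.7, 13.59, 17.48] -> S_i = 1.92 + 3.89*i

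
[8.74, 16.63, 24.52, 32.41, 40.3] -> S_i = 8.74 + 7.89*i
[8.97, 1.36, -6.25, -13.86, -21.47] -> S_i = 8.97 + -7.61*i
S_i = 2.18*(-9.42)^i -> [2.18, -20.54, 193.45, -1822.26, 17165.64]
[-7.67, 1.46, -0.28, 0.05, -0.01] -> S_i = -7.67*(-0.19)^i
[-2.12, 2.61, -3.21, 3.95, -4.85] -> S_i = -2.12*(-1.23)^i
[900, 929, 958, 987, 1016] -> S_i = 900 + 29*i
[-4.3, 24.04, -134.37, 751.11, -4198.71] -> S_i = -4.30*(-5.59)^i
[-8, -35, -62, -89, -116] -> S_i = -8 + -27*i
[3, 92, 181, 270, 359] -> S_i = 3 + 89*i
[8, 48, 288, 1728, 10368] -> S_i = 8*6^i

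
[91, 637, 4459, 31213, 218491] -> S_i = 91*7^i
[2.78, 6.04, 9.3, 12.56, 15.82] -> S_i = 2.78 + 3.26*i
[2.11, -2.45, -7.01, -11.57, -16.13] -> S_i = 2.11 + -4.56*i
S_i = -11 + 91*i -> [-11, 80, 171, 262, 353]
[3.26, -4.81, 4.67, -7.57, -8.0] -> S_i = Random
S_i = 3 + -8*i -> [3, -5, -13, -21, -29]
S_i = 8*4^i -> [8, 32, 128, 512, 2048]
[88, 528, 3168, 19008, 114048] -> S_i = 88*6^i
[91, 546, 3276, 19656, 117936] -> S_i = 91*6^i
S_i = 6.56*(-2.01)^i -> [6.56, -13.19, 26.5, -53.27, 107.07]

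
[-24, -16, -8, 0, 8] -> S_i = -24 + 8*i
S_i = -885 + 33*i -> [-885, -852, -819, -786, -753]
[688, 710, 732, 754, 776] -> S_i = 688 + 22*i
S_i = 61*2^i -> [61, 122, 244, 488, 976]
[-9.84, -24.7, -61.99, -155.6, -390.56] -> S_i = -9.84*2.51^i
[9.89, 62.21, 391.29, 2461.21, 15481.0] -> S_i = 9.89*6.29^i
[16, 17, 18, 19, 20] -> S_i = 16 + 1*i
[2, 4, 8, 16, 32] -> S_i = 2*2^i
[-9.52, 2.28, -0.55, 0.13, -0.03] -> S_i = -9.52*(-0.24)^i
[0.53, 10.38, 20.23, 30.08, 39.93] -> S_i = 0.53 + 9.85*i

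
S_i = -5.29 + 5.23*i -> [-5.29, -0.06, 5.17, 10.4, 15.63]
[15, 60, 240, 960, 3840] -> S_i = 15*4^i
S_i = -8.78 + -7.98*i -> [-8.78, -16.76, -24.74, -32.72, -40.7]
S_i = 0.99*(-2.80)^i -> [0.99, -2.77, 7.76, -21.73, 60.85]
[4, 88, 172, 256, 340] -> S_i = 4 + 84*i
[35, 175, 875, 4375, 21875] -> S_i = 35*5^i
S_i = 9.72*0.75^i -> [9.72, 7.29, 5.47, 4.1, 3.08]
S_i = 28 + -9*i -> [28, 19, 10, 1, -8]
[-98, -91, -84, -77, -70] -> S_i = -98 + 7*i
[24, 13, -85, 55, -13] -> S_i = Random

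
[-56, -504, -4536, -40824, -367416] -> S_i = -56*9^i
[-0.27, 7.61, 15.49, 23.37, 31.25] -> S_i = -0.27 + 7.88*i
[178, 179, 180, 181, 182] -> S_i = 178 + 1*i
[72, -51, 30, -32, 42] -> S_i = Random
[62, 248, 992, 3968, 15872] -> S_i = 62*4^i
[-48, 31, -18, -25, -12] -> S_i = Random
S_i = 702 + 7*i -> [702, 709, 716, 723, 730]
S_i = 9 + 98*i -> [9, 107, 205, 303, 401]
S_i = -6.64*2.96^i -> [-6.64, -19.65, -58.18, -172.2, -509.72]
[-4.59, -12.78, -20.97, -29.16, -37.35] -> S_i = -4.59 + -8.19*i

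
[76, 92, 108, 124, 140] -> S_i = 76 + 16*i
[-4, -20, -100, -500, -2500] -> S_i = -4*5^i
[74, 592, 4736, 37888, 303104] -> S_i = 74*8^i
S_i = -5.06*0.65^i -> [-5.06, -3.29, -2.14, -1.39, -0.9]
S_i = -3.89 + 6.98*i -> [-3.89, 3.09, 10.07, 17.05, 24.03]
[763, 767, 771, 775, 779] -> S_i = 763 + 4*i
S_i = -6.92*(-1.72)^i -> [-6.92, 11.9, -20.47, 35.21, -60.56]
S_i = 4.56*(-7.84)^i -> [4.56, -35.75, 280.28, -2197.42, 17227.77]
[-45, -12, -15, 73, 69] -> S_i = Random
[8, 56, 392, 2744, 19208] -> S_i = 8*7^i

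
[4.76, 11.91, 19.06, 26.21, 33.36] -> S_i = 4.76 + 7.15*i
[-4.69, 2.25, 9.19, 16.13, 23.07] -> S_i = -4.69 + 6.94*i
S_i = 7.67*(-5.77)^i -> [7.67, -44.26, 255.36, -1473.41, 8501.56]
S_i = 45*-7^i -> [45, -315, 2205, -15435, 108045]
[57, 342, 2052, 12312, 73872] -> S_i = 57*6^i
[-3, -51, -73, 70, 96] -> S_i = Random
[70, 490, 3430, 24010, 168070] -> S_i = 70*7^i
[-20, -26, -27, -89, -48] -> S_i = Random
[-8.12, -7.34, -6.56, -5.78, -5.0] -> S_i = -8.12 + 0.78*i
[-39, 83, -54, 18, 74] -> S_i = Random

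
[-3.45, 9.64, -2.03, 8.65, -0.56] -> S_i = Random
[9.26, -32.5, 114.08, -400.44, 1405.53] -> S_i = 9.26*(-3.51)^i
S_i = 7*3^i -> [7, 21, 63, 189, 567]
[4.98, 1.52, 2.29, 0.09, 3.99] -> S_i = Random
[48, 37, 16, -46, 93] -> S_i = Random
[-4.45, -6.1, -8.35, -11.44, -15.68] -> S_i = -4.45*1.37^i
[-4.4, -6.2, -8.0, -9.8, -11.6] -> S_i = -4.40 + -1.80*i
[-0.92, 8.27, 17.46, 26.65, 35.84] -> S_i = -0.92 + 9.19*i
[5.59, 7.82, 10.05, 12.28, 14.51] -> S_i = 5.59 + 2.23*i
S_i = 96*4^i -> [96, 384, 1536, 6144, 24576]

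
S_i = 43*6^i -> [43, 258, 1548, 9288, 55728]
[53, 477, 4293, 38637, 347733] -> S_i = 53*9^i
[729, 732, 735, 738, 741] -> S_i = 729 + 3*i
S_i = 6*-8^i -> [6, -48, 384, -3072, 24576]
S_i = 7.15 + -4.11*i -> [7.15, 3.04, -1.07, -5.18, -9.29]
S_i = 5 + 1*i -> [5, 6, 7, 8, 9]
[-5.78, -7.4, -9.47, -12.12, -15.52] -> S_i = -5.78*1.28^i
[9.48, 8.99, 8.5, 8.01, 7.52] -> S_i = 9.48 + -0.49*i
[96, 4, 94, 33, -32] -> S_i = Random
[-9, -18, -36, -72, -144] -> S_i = -9*2^i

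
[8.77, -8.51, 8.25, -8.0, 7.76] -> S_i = 8.77*(-0.97)^i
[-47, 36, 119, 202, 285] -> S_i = -47 + 83*i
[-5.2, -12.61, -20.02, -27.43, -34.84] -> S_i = -5.20 + -7.41*i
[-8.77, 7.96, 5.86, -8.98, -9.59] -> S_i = Random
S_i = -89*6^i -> [-89, -534, -3204, -19224, -115344]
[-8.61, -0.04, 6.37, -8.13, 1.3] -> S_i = Random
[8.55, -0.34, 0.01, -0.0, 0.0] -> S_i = 8.55*(-0.04)^i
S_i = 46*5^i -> [46, 230, 1150, 5750, 28750]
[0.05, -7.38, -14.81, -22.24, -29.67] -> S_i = 0.05 + -7.43*i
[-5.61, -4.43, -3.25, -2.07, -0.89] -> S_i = -5.61 + 1.18*i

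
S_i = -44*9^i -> [-44, -396, -3564, -32076, -288684]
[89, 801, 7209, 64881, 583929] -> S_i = 89*9^i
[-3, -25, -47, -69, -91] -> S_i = -3 + -22*i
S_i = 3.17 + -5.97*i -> [3.17, -2.8, -8.77, -14.74, -20.71]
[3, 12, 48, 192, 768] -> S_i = 3*4^i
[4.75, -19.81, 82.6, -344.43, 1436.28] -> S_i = 4.75*(-4.17)^i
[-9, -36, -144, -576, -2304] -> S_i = -9*4^i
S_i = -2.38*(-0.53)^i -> [-2.38, 1.26, -0.67, 0.35, -0.19]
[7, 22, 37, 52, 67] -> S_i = 7 + 15*i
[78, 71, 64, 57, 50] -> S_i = 78 + -7*i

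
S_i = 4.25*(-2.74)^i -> [4.25, -11.65, 31.91, -87.43, 239.55]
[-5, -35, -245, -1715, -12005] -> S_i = -5*7^i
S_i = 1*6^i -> [1, 6, 36, 216, 1296]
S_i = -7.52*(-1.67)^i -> [-7.52, 12.56, -20.97, 35.02, -58.49]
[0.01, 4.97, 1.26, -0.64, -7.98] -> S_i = Random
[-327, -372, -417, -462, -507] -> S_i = -327 + -45*i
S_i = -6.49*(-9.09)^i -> [-6.49, 58.99, -536.26, 4874.57, -44309.84]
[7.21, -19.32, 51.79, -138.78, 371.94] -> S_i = 7.21*(-2.68)^i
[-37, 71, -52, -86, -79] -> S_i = Random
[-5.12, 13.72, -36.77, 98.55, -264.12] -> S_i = -5.12*(-2.68)^i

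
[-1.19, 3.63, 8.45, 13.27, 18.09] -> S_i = -1.19 + 4.82*i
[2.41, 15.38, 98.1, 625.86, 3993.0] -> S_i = 2.41*6.38^i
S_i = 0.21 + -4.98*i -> [0.21, -4.77, -9.75, -14.73, -19.71]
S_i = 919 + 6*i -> [919, 925, 931, 937, 943]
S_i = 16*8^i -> [16, 128, 1024, 8192, 65536]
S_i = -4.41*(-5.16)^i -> [-4.41, 22.76, -117.42, 605.88, -3126.35]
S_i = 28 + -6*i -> [28, 22, 16, 10, 4]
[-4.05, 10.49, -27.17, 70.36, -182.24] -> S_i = -4.05*(-2.59)^i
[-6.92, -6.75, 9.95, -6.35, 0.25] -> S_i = Random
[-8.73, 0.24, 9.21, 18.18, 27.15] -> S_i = -8.73 + 8.97*i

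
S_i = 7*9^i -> [7, 63, 567, 5103, 45927]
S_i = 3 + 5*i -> [3, 8, 13, 18, 23]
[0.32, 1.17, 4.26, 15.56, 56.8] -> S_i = 0.32*3.65^i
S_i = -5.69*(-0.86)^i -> [-5.69, 4.89, -4.21, 3.62, -3.11]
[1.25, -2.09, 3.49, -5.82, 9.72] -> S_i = 1.25*(-1.67)^i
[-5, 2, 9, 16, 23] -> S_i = -5 + 7*i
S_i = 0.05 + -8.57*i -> [0.05, -8.52, -17.09, -25.66, -34.23]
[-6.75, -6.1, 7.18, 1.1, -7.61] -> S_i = Random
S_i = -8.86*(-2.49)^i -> [-8.86, 22.06, -54.93, 136.78, -340.59]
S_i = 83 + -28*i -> [83, 55, 27, -1, -29]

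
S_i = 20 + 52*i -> [20, 72, 124, 176, 228]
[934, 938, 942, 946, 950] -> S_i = 934 + 4*i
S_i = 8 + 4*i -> [8, 12, 16, 20, 24]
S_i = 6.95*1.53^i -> [6.95, 10.63, 16.27, 24.89, 38.08]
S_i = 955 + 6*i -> [955, 961, 967, 973, 979]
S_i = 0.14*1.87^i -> [0.14, 0.26, 0.49, 0.92, 1.71]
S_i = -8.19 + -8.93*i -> [-8.19, -17.12, -26.05, -34.98, -43.91]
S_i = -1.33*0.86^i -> [-1.33, -1.14, -0.98, -0.85, -0.73]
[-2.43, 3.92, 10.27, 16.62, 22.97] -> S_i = -2.43 + 6.35*i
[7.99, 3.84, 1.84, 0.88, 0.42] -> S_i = 7.99*0.48^i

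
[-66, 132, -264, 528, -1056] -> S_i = -66*-2^i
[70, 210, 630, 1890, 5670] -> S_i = 70*3^i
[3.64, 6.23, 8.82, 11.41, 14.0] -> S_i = 3.64 + 2.59*i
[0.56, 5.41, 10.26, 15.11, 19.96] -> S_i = 0.56 + 4.85*i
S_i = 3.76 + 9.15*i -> [3.76, 12.91, 22.06, 31.21, 40.36]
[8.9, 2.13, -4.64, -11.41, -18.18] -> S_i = 8.90 + -6.77*i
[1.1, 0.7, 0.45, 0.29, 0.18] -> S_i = 1.10*0.64^i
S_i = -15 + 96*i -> [-15, 81, 177, 273, 369]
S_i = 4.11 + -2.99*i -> [4.11, 1.12, -1.87, -4.86, -7.85]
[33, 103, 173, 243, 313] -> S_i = 33 + 70*i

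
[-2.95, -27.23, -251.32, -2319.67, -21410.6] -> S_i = -2.95*9.23^i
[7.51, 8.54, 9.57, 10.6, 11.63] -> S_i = 7.51 + 1.03*i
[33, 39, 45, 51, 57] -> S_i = 33 + 6*i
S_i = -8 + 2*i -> [-8, -6, -4, -2, 0]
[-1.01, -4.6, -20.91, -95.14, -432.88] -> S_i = -1.01*4.55^i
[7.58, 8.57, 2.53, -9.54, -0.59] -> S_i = Random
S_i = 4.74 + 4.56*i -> [4.74, 9.3, 13.86, 18.42, 22.98]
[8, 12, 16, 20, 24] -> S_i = 8 + 4*i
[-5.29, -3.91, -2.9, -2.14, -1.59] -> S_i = -5.29*0.74^i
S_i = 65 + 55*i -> [65, 120, 175, 230, 285]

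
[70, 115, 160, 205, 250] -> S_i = 70 + 45*i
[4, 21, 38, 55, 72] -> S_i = 4 + 17*i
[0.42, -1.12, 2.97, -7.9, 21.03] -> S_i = 0.42*(-2.66)^i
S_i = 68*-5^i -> [68, -340, 1700, -8500, 42500]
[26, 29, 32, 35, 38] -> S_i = 26 + 3*i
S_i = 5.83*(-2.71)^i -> [5.83, -15.8, 42.82, -116.03, 314.45]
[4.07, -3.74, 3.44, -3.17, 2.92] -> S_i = 4.07*(-0.92)^i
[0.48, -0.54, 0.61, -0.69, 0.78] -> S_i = 0.48*(-1.13)^i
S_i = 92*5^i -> [92, 460, 2300, 11500, 57500]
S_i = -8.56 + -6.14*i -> [-8.56, -14.7, -20.84, -26.98, -33.12]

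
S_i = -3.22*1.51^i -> [-3.22, -4.86, -7.34, -11.09, -16.74]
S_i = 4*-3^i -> [4, -12, 36, -108, 324]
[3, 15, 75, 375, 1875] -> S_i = 3*5^i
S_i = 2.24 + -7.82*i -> [2.24, -5.58, -13.4, -21.22, -29.04]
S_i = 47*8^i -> [47, 376, 3008, 24064, 192512]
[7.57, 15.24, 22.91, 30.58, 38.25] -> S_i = 7.57 + 7.67*i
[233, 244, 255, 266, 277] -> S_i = 233 + 11*i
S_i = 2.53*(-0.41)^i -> [2.53, -1.04, 0.43, -0.17, 0.07]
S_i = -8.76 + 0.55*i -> [-8.76, -8.21, -7.66, -7.11, -6.56]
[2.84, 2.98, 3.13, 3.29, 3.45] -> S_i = 2.84*1.05^i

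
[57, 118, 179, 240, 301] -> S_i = 57 + 61*i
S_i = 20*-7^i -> [20, -140, 980, -6860, 48020]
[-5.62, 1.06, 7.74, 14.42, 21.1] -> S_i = -5.62 + 6.68*i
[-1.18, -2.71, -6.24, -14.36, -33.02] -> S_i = -1.18*2.30^i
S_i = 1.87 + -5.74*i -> [1.87, -3.87, -9.61, -15.35, -21.09]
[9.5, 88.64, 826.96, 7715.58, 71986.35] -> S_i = 9.50*9.33^i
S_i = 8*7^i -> [8, 56, 392, 2744, 19208]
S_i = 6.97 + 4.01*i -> [6.97, 10.98, 14.99, 19.0, 23.01]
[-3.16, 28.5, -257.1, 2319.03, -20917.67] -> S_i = -3.16*(-9.02)^i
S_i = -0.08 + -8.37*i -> [-0.08, -8.45, -16.82, -25.19, -33.56]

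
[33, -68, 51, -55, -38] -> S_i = Random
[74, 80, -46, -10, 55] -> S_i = Random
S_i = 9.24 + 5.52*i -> [9.24, 14.76, 20.28, 25.8, 31.32]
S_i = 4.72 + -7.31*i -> [4.72, -2.59, -9.9, -17.21, -24.52]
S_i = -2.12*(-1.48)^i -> [-2.12, 3.14, -4.64, 6.87, -10.17]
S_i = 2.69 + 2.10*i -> [2.69, 4.79, 6.89, 8.99, 11.09]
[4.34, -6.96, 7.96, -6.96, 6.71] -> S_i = Random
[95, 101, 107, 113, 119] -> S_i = 95 + 6*i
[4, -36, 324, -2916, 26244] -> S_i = 4*-9^i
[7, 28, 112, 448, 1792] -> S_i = 7*4^i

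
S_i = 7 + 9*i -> [7, 16, 25, 34, 43]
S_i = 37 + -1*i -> [37, 36, 35, 34, 33]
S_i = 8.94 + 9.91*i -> [8.94, 18.85, 28.76, 38.67, 48.58]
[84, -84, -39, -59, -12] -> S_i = Random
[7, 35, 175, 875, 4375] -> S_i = 7*5^i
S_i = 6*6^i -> [6, 36, 216, 1296, 7776]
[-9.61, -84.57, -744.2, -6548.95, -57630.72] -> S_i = -9.61*8.80^i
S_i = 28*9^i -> [28, 252, 2268, 20412, 183708]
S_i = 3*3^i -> [3, 9, 27, 81, 243]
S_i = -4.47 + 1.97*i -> [-4.47, -2.5, -0.53, 1.44, 3.41]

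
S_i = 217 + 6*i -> [217, 223, 229, 235, 241]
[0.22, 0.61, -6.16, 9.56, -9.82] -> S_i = Random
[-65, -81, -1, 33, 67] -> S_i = Random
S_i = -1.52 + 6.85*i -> [-1.52, 5.33, 12.18, 19.03, 25.88]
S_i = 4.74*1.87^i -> [4.74, 8.86, 16.58, 31.0, 57.96]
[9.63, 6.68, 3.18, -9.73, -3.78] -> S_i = Random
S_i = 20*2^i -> [20, 40, 80, 160, 320]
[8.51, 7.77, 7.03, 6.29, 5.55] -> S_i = 8.51 + -0.74*i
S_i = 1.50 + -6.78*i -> [1.5, -5.28, -12.06, -18.84, -25.62]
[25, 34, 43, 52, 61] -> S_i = 25 + 9*i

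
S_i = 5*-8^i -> [5, -40, 320, -2560, 20480]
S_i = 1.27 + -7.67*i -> [1.27, -6.4, -14.07, -21.74, -29.41]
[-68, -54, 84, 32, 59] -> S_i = Random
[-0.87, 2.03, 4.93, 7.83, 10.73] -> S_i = -0.87 + 2.90*i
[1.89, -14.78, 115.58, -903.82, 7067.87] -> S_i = 1.89*(-7.82)^i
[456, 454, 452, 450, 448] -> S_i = 456 + -2*i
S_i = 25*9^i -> [25, 225, 2025, 18225, 164025]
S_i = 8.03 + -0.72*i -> [8.03, 7.31, 6.59, 5.87, 5.15]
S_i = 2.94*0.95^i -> [2.94, 2.79, 2.65, 2.52, 2.39]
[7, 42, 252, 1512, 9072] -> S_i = 7*6^i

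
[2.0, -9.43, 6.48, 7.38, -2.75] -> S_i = Random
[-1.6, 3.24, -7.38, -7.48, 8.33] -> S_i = Random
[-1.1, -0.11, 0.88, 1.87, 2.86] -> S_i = -1.10 + 0.99*i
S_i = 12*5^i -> [12, 60, 300, 1500, 7500]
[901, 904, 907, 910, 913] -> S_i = 901 + 3*i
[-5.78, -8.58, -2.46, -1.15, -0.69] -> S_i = Random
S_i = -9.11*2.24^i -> [-9.11, -20.41, -45.71, -102.39, -229.36]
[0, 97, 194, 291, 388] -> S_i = 0 + 97*i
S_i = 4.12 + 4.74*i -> [4.12, 8.86, 13.6, 18.34, 23.08]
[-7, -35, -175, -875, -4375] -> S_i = -7*5^i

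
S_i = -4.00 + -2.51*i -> [-4.0, -6.51, -9.02, -11.53, -14.04]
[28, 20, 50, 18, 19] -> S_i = Random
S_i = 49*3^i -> [49, 147, 441, 1323, 3969]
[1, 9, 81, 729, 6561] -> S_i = 1*9^i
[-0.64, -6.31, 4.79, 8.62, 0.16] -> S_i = Random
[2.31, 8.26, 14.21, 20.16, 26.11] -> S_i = 2.31 + 5.95*i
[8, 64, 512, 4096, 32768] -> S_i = 8*8^i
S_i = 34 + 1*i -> [34, 35, 36, 37, 38]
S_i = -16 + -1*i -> [-16, -17, -18, -19, -20]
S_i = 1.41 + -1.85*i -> [1.41, -0.44, -2.29, -4.14, -5.99]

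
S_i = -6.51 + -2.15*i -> [-6.51, -8.66, -10.81, -12.96, -15.11]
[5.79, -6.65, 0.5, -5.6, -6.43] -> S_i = Random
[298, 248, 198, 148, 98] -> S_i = 298 + -50*i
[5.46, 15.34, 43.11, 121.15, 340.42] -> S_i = 5.46*2.81^i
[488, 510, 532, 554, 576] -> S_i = 488 + 22*i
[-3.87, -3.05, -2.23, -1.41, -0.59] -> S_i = -3.87 + 0.82*i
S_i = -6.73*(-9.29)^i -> [-6.73, 62.52, -580.83, 5395.88, -50127.72]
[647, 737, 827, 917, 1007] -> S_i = 647 + 90*i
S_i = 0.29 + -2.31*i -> [0.29, -2.02, -4.33, -6.64, -8.95]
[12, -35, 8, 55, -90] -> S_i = Random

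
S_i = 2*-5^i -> [2, -10, 50, -250, 1250]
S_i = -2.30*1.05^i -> [-2.3, -2.42, -2.54, -2.66, -2.8]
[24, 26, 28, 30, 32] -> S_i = 24 + 2*i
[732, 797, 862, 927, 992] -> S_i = 732 + 65*i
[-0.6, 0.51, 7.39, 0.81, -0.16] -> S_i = Random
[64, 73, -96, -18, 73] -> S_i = Random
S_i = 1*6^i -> [1, 6, 36, 216, 1296]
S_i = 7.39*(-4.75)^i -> [7.39, -35.1, 166.74, -792.0, 3762.0]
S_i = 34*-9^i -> [34, -306, 2754, -24786, 223074]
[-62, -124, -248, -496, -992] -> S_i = -62*2^i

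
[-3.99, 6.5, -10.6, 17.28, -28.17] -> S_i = -3.99*(-1.63)^i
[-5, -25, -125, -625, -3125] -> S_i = -5*5^i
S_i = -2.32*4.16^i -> [-2.32, -9.65, -40.15, -167.02, -694.8]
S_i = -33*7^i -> [-33, -231, -1617, -11319, -79233]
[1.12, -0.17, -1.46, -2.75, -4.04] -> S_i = 1.12 + -1.29*i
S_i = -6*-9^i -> [-6, 54, -486, 4374, -39366]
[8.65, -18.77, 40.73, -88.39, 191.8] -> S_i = 8.65*(-2.17)^i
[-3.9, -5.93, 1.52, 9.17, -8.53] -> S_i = Random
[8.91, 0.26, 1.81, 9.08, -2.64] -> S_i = Random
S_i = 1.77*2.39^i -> [1.77, 4.23, 10.11, 24.16, 57.75]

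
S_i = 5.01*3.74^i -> [5.01, 18.74, 70.08, 262.09, 980.22]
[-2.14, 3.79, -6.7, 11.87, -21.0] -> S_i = -2.14*(-1.77)^i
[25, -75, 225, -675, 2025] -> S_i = 25*-3^i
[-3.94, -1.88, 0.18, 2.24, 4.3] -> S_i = -3.94 + 2.06*i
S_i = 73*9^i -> [73, 657, 5913, 53217, 478953]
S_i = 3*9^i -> [3, 27, 243, 2187, 19683]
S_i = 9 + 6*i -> [9, 15, 21, 27, 33]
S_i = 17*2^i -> [17, 34, 68, 136, 272]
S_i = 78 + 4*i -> [78, 82, 86, 90, 94]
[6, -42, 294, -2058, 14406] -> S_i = 6*-7^i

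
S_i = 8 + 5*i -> [8, 13, 18, 23, 28]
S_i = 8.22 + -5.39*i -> [8.22, 2.83, -2.56, -7.95, -13.34]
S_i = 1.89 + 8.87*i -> [1.89, 10.76, 19.63, 28.5, 37.37]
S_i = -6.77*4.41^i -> [-6.77, -29.86, -131.66, -580.64, -2560.61]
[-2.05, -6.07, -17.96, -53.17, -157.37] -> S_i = -2.05*2.96^i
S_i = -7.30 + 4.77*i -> [-7.3, -2.53, 2.24, 7.01, 11.78]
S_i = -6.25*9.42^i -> [-6.25, -58.88, -554.6, -5224.36, -49213.43]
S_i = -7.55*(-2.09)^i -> [-7.55, 15.78, -32.98, 68.93, -144.06]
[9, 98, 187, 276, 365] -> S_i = 9 + 89*i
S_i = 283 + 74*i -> [283, 357, 431, 505, 579]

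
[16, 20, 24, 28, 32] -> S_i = 16 + 4*i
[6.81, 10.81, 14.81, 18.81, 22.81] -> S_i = 6.81 + 4.00*i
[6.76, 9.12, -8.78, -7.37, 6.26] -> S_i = Random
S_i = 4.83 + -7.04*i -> [4.83, -2.21, -9.25, -16.29, -23.33]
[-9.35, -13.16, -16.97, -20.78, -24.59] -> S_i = -9.35 + -3.81*i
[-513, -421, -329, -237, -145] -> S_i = -513 + 92*i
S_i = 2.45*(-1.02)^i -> [2.45, -2.5, 2.55, -2.6, 2.65]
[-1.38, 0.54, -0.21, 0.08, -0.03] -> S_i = -1.38*(-0.39)^i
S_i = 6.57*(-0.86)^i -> [6.57, -5.65, 4.86, -4.18, 3.59]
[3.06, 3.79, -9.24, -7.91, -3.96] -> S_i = Random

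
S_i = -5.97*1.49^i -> [-5.97, -8.9, -13.25, -19.75, -29.43]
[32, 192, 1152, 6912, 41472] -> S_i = 32*6^i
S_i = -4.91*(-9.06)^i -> [-4.91, 44.48, -403.03, 3651.46, -33082.19]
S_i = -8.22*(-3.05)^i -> [-8.22, 25.07, -76.47, 233.22, -711.33]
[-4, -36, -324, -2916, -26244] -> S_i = -4*9^i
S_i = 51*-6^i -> [51, -306, 1836, -11016, 66096]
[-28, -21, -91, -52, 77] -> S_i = Random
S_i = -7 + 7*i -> [-7, 0, 7, 14, 21]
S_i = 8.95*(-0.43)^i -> [8.95, -3.85, 1.65, -0.71, 0.31]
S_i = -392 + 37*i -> [-392, -355, -318, -281, -244]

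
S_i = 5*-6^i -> [5, -30, 180, -1080, 6480]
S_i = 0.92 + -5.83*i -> [0.92, -4.91, -10.74, -16.57, -22.4]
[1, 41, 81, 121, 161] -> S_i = 1 + 40*i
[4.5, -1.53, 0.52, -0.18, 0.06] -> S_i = 4.50*(-0.34)^i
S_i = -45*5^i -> [-45, -225, -1125, -5625, -28125]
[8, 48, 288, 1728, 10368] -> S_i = 8*6^i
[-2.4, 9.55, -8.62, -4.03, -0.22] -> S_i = Random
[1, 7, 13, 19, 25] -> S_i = 1 + 6*i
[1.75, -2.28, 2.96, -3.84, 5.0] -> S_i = 1.75*(-1.30)^i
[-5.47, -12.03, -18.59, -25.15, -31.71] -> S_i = -5.47 + -6.56*i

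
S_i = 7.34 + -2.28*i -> [7.34, 5.06, 2.78, 0.5, -1.78]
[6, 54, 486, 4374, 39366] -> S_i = 6*9^i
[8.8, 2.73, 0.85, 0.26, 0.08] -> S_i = 8.80*0.31^i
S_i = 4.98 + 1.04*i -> [4.98, 6.02, 7.06, 8.1, 9.14]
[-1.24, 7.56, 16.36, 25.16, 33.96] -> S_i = -1.24 + 8.80*i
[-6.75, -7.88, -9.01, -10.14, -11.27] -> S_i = -6.75 + -1.13*i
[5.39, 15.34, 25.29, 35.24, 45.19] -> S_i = 5.39 + 9.95*i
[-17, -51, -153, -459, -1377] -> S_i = -17*3^i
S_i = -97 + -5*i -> [-97, -102, -107, -112, -117]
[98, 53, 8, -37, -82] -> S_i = 98 + -45*i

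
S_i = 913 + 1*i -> [913, 914, 915, 916, 917]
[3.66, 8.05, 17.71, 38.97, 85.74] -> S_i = 3.66*2.20^i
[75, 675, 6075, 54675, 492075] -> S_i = 75*9^i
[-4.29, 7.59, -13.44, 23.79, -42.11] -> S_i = -4.29*(-1.77)^i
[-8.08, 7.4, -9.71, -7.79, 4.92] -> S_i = Random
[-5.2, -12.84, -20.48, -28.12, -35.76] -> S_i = -5.20 + -7.64*i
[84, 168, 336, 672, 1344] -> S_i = 84*2^i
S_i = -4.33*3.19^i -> [-4.33, -13.81, -44.06, -140.56, -448.38]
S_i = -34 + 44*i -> [-34, 10, 54, 98, 142]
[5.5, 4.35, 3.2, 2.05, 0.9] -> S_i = 5.50 + -1.15*i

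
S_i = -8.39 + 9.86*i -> [-8.39, 1.47, 11.33, 21.19, 31.05]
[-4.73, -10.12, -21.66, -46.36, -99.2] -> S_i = -4.73*2.14^i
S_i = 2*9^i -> [2, 18, 162, 1458, 13122]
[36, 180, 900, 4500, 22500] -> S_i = 36*5^i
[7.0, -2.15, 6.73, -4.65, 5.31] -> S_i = Random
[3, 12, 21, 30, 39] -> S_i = 3 + 9*i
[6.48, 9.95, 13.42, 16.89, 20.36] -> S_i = 6.48 + 3.47*i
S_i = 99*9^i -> [99, 891, 8019, 72171, 649539]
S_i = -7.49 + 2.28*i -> [-7.49, -5.21, -2.93, -0.65, 1.63]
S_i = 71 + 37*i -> [71, 108, 145, 182, 219]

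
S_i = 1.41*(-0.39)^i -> [1.41, -0.55, 0.21, -0.08, 0.03]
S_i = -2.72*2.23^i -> [-2.72, -6.07, -13.53, -30.16, -67.26]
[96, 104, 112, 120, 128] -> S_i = 96 + 8*i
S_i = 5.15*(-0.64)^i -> [5.15, -3.3, 2.11, -1.35, 0.86]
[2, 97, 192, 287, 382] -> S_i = 2 + 95*i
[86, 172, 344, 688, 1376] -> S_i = 86*2^i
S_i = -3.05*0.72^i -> [-3.05, -2.2, -1.58, -1.14, -0.82]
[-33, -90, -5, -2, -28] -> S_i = Random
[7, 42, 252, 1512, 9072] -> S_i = 7*6^i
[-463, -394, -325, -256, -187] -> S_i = -463 + 69*i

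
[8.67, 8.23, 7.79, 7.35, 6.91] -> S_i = 8.67 + -0.44*i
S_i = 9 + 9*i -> [9, 18, 27, 36, 45]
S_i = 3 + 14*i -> [3, 17, 31, 45, 59]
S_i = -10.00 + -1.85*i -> [-10.0, -11.85, -13.7, -15.55, -17.4]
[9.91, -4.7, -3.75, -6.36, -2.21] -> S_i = Random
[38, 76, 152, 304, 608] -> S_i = 38*2^i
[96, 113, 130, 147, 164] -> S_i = 96 + 17*i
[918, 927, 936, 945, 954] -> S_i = 918 + 9*i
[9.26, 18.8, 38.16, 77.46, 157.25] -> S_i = 9.26*2.03^i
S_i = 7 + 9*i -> [7, 16, 25, 34, 43]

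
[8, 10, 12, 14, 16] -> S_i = 8 + 2*i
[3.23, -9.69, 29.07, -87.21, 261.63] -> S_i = 3.23*(-3.00)^i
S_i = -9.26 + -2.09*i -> [-9.26, -11.35, -13.44, -15.53, -17.62]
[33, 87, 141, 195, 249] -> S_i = 33 + 54*i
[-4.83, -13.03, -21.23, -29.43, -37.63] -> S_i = -4.83 + -8.20*i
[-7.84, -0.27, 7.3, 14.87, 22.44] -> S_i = -7.84 + 7.57*i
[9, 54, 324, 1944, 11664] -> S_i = 9*6^i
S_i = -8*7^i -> [-8, -56, -392, -2744, -19208]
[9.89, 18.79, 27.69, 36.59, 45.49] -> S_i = 9.89 + 8.90*i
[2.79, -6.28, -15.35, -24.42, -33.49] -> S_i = 2.79 + -9.07*i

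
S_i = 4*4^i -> [4, 16, 64, 256, 1024]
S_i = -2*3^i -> [-2, -6, -18, -54, -162]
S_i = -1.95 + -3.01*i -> [-1.95, -4.96, -7.97, -10.98, -13.99]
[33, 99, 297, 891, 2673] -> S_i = 33*3^i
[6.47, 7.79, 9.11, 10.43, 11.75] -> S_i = 6.47 + 1.32*i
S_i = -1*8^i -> [-1, -8, -64, -512, -4096]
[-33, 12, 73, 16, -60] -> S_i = Random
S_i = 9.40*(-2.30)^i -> [9.4, -21.62, 49.73, -114.37, 263.05]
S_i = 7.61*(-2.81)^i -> [7.61, -21.38, 60.09, -168.85, 474.47]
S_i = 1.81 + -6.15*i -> [1.81, -4.34, -10.49, -16.64, -22.79]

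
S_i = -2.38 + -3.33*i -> [-2.38, -5.71, -9.04, -12.37, -15.7]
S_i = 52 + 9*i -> [52, 61, 70, 79, 88]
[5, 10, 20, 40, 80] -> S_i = 5*2^i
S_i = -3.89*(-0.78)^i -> [-3.89, 3.03, -2.37, 1.85, -1.44]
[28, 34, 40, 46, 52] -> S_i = 28 + 6*i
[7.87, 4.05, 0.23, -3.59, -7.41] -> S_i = 7.87 + -3.82*i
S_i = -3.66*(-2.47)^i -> [-3.66, 9.04, -22.33, 55.15, -136.23]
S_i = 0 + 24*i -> [0, 24, 48, 72, 96]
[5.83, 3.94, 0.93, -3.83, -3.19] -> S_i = Random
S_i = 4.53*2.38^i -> [4.53, 10.78, 25.66, 61.07, 145.35]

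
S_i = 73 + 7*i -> [73, 80, 87, 94, 101]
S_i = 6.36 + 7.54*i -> [6.36, 13.9, 21.44, 28.98, 36.52]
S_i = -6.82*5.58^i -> [-6.82, -38.06, -212.35, -1184.91, -6611.82]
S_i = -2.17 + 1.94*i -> [-2.17, -0.23, 1.71, 3.65, 5.59]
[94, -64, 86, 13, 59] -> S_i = Random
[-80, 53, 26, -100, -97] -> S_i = Random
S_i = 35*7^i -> [35, 245, 1715, 12005, 84035]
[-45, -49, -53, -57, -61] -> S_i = -45 + -4*i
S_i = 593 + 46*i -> [593, 639, 685, 731, 777]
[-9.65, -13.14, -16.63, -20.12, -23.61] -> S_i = -9.65 + -3.49*i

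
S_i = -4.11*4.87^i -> [-4.11, -20.02, -97.48, -474.71, -2311.84]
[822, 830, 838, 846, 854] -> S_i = 822 + 8*i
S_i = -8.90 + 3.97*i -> [-8.9, -4.93, -0.96, 3.01, 6.98]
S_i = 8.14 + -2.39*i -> [8.14, 5.75, 3.36, 0.97, -1.42]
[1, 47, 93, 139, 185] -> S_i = 1 + 46*i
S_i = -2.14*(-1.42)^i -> [-2.14, 3.04, -4.32, 6.13, -8.7]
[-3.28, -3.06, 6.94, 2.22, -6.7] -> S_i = Random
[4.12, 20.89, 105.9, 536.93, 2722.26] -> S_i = 4.12*5.07^i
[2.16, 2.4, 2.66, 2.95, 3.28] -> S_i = 2.16*1.11^i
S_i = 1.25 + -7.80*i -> [1.25, -6.55, -14.35, -22.15, -29.95]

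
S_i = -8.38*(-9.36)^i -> [-8.38, 78.44, -734.17, 6871.82, -64320.2]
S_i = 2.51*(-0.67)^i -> [2.51, -1.68, 1.13, -0.75, 0.51]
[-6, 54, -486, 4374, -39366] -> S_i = -6*-9^i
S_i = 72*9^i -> [72, 648, 5832, 52488, 472392]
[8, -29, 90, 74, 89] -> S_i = Random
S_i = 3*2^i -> [3, 6, 12, 24, 48]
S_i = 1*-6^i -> [1, -6, 36, -216, 1296]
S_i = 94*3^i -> [94, 282, 846, 2538, 7614]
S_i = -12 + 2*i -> [-12, -10, -8, -6, -4]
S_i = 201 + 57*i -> [201, 258, 315, 372, 429]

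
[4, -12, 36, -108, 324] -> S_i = 4*-3^i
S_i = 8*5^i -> [8, 40, 200, 1000, 5000]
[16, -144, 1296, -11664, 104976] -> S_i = 16*-9^i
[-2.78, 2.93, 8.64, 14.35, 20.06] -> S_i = -2.78 + 5.71*i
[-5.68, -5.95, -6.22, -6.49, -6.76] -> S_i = -5.68 + -0.27*i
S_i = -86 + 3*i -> [-86, -83, -80, -77, -74]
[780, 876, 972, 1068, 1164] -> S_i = 780 + 96*i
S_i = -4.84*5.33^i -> [-4.84, -25.8, -137.5, -732.87, -3906.2]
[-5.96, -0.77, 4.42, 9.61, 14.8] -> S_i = -5.96 + 5.19*i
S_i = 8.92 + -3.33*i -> [8.92, 5.59, 2.26, -1.07, -4.4]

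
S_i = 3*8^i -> [3, 24, 192, 1536, 12288]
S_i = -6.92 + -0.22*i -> [-6.92, -7.14, -7.36, -7.58, -7.8]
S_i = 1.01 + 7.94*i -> [1.01, 8.95, 16.89, 24.83, 32.77]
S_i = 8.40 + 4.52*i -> [8.4, 12.92, 17.44, 21.96, 26.48]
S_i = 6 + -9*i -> [6, -3, -12, -21, -30]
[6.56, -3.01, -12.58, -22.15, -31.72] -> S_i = 6.56 + -9.57*i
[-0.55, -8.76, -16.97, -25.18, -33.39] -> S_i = -0.55 + -8.21*i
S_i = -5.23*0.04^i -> [-5.23, -0.21, -0.01, -0.0, -0.0]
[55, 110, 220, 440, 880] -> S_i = 55*2^i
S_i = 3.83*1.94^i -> [3.83, 7.43, 14.41, 27.96, 54.25]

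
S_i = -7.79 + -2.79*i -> [-7.79, -10.58, -13.37, -16.16, -18.95]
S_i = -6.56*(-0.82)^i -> [-6.56, 5.38, -4.41, 3.62, -2.97]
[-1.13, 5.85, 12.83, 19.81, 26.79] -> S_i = -1.13 + 6.98*i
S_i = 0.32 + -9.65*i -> [0.32, -9.33, -18.98, -28.63, -38.28]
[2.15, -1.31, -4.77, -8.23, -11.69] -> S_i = 2.15 + -3.46*i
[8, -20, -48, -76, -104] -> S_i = 8 + -28*i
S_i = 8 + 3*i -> [8, 11, 14, 17, 20]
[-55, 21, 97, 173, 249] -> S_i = -55 + 76*i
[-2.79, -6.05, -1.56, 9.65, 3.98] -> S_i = Random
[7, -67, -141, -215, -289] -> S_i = 7 + -74*i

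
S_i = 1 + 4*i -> [1, 5, 9, 13, 17]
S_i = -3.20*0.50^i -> [-3.2, -1.6, -0.8, -0.4, -0.2]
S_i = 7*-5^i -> [7, -35, 175, -875, 4375]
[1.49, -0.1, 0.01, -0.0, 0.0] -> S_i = 1.49*(-0.07)^i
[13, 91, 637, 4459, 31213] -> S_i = 13*7^i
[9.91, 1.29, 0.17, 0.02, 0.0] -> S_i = 9.91*0.13^i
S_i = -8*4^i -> [-8, -32, -128, -512, -2048]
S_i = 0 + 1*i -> [0, 1, 2, 3, 4]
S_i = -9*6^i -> [-9, -54, -324, -1944, -11664]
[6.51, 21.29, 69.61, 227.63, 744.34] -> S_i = 6.51*3.27^i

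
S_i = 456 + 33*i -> [456, 489, 522, 555, 588]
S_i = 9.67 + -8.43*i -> [9.67, 1.24, -7.19, -15.62, -24.05]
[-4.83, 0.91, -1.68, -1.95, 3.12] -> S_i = Random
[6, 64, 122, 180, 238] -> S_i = 6 + 58*i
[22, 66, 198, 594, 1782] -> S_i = 22*3^i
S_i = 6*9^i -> [6, 54, 486, 4374, 39366]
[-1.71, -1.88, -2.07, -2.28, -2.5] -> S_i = -1.71*1.10^i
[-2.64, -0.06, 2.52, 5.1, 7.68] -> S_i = -2.64 + 2.58*i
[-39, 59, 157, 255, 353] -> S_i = -39 + 98*i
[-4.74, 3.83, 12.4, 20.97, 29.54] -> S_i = -4.74 + 8.57*i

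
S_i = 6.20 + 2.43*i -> [6.2, 8.63, 11.06, 13.49, 15.92]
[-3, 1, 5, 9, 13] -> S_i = -3 + 4*i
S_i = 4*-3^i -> [4, -12, 36, -108, 324]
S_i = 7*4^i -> [7, 28, 112, 448, 1792]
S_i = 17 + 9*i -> [17, 26, 35, 44, 53]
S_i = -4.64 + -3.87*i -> [-4.64, -8.51, -12.38, -16.25, -20.12]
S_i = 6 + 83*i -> [6, 89, 172, 255, 338]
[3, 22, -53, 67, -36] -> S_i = Random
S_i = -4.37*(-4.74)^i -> [-4.37, 20.71, -98.18, 465.39, -2205.95]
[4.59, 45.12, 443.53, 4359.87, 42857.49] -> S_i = 4.59*9.83^i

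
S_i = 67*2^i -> [67, 134, 268, 536, 1072]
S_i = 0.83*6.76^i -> [0.83, 5.61, 37.93, 256.4, 1733.26]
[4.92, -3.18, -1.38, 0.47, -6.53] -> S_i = Random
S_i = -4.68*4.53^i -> [-4.68, -21.2, -96.04, -435.05, -1970.78]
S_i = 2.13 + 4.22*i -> [2.13, 6.35, 10.57, 14.79, 19.01]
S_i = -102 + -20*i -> [-102, -122, -142, -162, -182]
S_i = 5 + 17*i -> [5, 22, 39, 56, 73]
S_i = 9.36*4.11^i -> [9.36, 38.47, 158.11, 649.83, 2670.81]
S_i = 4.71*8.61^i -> [4.71, 40.55, 349.16, 3006.29, 25884.13]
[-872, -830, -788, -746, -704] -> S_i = -872 + 42*i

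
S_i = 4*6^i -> [4, 24, 144, 864, 5184]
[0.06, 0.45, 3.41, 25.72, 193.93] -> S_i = 0.06*7.54^i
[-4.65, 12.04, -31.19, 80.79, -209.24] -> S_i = -4.65*(-2.59)^i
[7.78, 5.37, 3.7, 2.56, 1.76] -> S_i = 7.78*0.69^i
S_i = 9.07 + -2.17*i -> [9.07, 6.9, 4.73, 2.56, 0.39]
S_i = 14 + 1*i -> [14, 15, 16, 17, 18]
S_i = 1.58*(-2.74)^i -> [1.58, -4.33, 11.86, -32.5, 89.06]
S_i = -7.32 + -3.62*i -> [-7.32, -10.94, -14.56, -18.18, -21.8]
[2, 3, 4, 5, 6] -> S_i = 2 + 1*i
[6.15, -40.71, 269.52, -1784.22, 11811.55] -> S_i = 6.15*(-6.62)^i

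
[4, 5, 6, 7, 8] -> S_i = 4 + 1*i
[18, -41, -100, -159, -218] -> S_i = 18 + -59*i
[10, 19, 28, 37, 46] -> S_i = 10 + 9*i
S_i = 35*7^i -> [35, 245, 1715, 12005, 84035]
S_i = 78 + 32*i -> [78, 110, 142, 174, 206]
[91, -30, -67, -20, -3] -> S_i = Random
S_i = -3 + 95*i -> [-3, 92, 187, 282, 377]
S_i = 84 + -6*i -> [84, 78, 72, 66, 60]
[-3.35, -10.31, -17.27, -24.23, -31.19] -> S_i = -3.35 + -6.96*i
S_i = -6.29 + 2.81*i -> [-6.29, -3.48, -0.67, 2.14, 4.95]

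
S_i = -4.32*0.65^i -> [-4.32, -2.81, -1.83, -1.19, -0.77]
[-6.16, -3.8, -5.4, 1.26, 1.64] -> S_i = Random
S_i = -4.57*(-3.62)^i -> [-4.57, 16.54, -59.89, 216.79, -784.78]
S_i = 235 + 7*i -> [235, 242, 249, 256, 263]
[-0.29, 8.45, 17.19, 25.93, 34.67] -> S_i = -0.29 + 8.74*i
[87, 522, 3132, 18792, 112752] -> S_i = 87*6^i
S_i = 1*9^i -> [1, 9, 81, 729, 6561]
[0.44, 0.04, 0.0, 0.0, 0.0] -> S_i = 0.44*0.10^i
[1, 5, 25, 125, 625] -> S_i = 1*5^i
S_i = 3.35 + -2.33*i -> [3.35, 1.02, -1.31, -3.64, -5.97]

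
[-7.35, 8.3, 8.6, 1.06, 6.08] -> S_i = Random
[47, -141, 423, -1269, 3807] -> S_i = 47*-3^i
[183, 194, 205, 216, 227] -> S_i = 183 + 11*i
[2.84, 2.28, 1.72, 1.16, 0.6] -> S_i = 2.84 + -0.56*i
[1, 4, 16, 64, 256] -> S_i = 1*4^i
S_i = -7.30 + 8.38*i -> [-7.3, 1.08, 9.46, 17.84, 26.22]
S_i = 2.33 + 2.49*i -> [2.33, 4.82, 7.31, 9.8, 12.29]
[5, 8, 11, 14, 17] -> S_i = 5 + 3*i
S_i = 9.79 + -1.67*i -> [9.79, 8.12, 6.45, 4.78, 3.11]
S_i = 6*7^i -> [6, 42, 294, 2058, 14406]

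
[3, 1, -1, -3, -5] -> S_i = 3 + -2*i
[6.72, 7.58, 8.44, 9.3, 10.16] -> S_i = 6.72 + 0.86*i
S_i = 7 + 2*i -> [7, 9, 11, 13, 15]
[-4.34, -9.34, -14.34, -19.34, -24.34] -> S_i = -4.34 + -5.00*i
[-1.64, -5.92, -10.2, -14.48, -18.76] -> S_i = -1.64 + -4.28*i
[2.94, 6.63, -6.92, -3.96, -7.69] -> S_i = Random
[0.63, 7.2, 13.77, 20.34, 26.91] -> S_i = 0.63 + 6.57*i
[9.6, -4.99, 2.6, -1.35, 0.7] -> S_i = 9.60*(-0.52)^i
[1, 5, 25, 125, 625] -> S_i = 1*5^i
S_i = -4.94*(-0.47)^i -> [-4.94, 2.32, -1.09, 0.51, -0.24]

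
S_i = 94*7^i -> [94, 658, 4606, 32242, 225694]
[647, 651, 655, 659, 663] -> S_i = 647 + 4*i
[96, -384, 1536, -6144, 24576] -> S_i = 96*-4^i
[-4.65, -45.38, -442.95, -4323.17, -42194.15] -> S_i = -4.65*9.76^i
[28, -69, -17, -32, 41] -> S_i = Random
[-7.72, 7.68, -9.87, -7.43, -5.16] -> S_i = Random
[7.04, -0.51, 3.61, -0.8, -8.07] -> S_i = Random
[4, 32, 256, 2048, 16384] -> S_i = 4*8^i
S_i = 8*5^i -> [8, 40, 200, 1000, 5000]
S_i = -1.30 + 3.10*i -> [-1.3, 1.8, 4.9, 8.0, 11.1]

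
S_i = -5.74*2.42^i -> [-5.74, -13.89, -33.62, -81.35, -196.87]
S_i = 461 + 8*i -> [461, 469, 477, 485, 493]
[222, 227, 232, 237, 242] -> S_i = 222 + 5*i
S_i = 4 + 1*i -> [4, 5, 6, 7, 8]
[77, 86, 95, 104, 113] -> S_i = 77 + 9*i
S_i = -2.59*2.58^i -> [-2.59, -6.68, -17.24, -44.48, -114.76]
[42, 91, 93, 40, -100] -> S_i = Random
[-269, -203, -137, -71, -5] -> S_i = -269 + 66*i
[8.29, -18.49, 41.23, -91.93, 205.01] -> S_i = 8.29*(-2.23)^i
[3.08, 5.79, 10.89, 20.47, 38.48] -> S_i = 3.08*1.88^i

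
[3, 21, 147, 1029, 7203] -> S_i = 3*7^i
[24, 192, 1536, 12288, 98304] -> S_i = 24*8^i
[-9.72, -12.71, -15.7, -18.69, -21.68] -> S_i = -9.72 + -2.99*i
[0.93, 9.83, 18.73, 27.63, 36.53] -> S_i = 0.93 + 8.90*i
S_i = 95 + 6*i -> [95, 101, 107, 113, 119]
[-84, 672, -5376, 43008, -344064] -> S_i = -84*-8^i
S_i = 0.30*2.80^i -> [0.3, 0.84, 2.35, 6.59, 18.44]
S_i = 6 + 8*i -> [6, 14, 22, 30, 38]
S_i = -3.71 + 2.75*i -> [-3.71, -0.96, 1.79, 4.54, 7.29]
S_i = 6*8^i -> [6, 48, 384, 3072, 24576]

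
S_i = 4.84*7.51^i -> [4.84, 36.35, 272.98, 2050.05, 15395.9]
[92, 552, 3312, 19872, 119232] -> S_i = 92*6^i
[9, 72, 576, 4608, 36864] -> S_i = 9*8^i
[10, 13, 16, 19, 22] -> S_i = 10 + 3*i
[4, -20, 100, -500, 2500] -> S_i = 4*-5^i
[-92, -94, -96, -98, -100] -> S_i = -92 + -2*i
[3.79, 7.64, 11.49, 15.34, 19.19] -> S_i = 3.79 + 3.85*i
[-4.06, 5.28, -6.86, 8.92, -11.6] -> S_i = -4.06*(-1.30)^i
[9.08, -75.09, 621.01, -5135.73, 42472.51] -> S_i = 9.08*(-8.27)^i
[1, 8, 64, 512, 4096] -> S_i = 1*8^i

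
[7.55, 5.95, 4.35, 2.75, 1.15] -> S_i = 7.55 + -1.60*i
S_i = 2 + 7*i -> [2, 9, 16, 23, 30]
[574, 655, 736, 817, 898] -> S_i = 574 + 81*i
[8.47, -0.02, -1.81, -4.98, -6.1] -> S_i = Random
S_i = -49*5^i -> [-49, -245, -1225, -6125, -30625]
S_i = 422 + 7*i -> [422, 429, 436, 443, 450]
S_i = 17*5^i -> [17, 85, 425, 2125, 10625]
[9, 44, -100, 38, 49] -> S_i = Random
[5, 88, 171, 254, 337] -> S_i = 5 + 83*i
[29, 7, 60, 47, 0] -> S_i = Random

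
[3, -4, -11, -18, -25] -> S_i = 3 + -7*i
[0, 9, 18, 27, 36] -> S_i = 0 + 9*i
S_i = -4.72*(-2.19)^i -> [-4.72, 10.34, -22.64, 49.58, -108.57]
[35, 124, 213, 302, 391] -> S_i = 35 + 89*i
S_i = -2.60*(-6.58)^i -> [-2.6, 17.11, -112.57, 740.71, -4873.9]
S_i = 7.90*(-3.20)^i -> [7.9, -25.28, 80.9, -258.87, 828.38]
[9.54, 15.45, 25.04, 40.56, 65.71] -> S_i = 9.54*1.62^i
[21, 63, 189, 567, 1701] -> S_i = 21*3^i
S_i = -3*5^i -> [-3, -15, -75, -375, -1875]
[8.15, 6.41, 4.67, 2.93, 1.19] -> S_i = 8.15 + -1.74*i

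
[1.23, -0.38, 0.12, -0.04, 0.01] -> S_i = 1.23*(-0.31)^i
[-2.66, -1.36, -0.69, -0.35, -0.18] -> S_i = -2.66*0.51^i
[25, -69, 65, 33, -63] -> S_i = Random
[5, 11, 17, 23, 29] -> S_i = 5 + 6*i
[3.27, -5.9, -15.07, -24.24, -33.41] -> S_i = 3.27 + -9.17*i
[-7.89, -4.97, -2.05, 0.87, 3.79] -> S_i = -7.89 + 2.92*i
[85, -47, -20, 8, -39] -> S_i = Random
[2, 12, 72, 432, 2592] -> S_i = 2*6^i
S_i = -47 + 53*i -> [-47, 6, 59, 112, 165]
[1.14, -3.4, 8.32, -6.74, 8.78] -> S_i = Random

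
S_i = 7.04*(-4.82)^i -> [7.04, -33.93, 163.56, -788.34, 3799.8]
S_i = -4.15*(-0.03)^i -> [-4.15, 0.12, -0.0, 0.0, -0.0]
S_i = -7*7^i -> [-7, -49, -343, -2401, -16807]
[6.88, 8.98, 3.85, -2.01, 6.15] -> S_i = Random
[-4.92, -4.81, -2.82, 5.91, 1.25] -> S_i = Random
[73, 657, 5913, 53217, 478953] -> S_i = 73*9^i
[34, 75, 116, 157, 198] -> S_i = 34 + 41*i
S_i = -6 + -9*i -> [-6, -15, -24, -33, -42]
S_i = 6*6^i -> [6, 36, 216, 1296, 7776]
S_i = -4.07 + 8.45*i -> [-4.07, 4.38, 12.83, 21.28, 29.73]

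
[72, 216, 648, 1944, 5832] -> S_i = 72*3^i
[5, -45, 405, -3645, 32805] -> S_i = 5*-9^i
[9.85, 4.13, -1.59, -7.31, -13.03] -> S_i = 9.85 + -5.72*i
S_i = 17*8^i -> [17, 136, 1088, 8704, 69632]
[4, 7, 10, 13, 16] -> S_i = 4 + 3*i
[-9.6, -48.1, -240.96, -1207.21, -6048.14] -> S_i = -9.60*5.01^i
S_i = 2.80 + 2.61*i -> [2.8, 5.41, 8.02, 10.63, 13.24]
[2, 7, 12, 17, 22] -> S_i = 2 + 5*i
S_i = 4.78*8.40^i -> [4.78, 40.15, 337.28, 2833.13, 23798.25]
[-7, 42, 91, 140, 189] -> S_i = -7 + 49*i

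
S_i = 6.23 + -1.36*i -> [6.23, 4.87, 3.51, 2.15, 0.79]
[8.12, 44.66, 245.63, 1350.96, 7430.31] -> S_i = 8.12*5.50^i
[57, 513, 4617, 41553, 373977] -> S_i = 57*9^i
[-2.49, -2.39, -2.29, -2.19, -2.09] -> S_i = -2.49 + 0.10*i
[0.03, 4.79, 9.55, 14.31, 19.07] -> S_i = 0.03 + 4.76*i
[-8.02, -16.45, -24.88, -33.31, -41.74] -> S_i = -8.02 + -8.43*i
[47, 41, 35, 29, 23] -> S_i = 47 + -6*i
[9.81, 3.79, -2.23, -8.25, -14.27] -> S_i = 9.81 + -6.02*i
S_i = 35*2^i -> [35, 70, 140, 280, 560]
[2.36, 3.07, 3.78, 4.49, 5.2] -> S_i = 2.36 + 0.71*i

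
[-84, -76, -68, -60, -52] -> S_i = -84 + 8*i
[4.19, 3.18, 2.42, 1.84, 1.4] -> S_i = 4.19*0.76^i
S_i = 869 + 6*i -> [869, 875, 881, 887, 893]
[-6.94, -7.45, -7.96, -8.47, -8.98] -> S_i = -6.94 + -0.51*i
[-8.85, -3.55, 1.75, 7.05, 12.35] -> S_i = -8.85 + 5.30*i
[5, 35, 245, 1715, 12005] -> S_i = 5*7^i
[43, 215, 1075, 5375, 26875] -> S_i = 43*5^i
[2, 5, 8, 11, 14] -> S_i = 2 + 3*i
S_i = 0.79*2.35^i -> [0.79, 1.86, 4.36, 10.25, 24.09]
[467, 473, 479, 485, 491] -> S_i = 467 + 6*i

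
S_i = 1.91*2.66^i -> [1.91, 5.08, 13.51, 35.95, 95.62]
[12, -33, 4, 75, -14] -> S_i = Random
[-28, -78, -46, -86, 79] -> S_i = Random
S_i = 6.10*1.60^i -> [6.1, 9.76, 15.62, 24.99, 39.98]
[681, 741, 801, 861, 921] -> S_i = 681 + 60*i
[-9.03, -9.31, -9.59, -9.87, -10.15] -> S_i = -9.03 + -0.28*i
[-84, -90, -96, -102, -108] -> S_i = -84 + -6*i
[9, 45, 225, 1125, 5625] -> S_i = 9*5^i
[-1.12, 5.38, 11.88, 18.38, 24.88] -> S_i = -1.12 + 6.50*i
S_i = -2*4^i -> [-2, -8, -32, -128, -512]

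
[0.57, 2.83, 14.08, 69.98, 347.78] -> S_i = 0.57*4.97^i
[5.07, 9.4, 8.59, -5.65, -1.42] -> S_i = Random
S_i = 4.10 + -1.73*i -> [4.1, 2.37, 0.64, -1.09, -2.82]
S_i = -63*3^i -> [-63, -189, -567, -1701, -5103]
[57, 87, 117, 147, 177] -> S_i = 57 + 30*i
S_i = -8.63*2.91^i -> [-8.63, -25.11, -73.08, -212.66, -618.85]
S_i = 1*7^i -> [1, 7, 49, 343, 2401]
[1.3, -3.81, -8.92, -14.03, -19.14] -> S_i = 1.30 + -5.11*i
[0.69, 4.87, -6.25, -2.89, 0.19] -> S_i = Random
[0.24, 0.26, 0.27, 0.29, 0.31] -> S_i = 0.24*1.07^i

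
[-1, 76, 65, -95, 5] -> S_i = Random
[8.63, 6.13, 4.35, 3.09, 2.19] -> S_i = 8.63*0.71^i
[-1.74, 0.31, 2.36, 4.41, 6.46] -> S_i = -1.74 + 2.05*i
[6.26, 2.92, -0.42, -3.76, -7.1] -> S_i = 6.26 + -3.34*i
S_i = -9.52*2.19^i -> [-9.52, -20.85, -45.66, -99.99, -218.98]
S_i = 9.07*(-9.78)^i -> [9.07, -88.7, 867.53, -8484.45, 82977.95]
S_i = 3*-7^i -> [3, -21, 147, -1029, 7203]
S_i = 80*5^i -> [80, 400, 2000, 10000, 50000]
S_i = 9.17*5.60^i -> [9.17, 51.35, 287.57, 1610.4, 9018.23]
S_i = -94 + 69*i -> [-94, -25, 44, 113, 182]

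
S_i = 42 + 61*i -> [42, 103, 164, 225, 286]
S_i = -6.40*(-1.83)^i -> [-6.4, 11.71, -21.43, 39.22, -71.78]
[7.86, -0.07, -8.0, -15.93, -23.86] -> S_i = 7.86 + -7.93*i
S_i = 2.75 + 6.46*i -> [2.75, 9.21, 15.67, 22.13, 28.59]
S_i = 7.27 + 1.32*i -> [7.27, 8.59, 9.91, 11.23, 12.55]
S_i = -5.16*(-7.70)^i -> [-5.16, 39.73, -305.94, 2355.71, -18138.97]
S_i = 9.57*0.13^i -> [9.57, 1.24, 0.16, 0.02, 0.0]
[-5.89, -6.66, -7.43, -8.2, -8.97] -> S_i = -5.89 + -0.77*i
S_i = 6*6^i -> [6, 36, 216, 1296, 7776]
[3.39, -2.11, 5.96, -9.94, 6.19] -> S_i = Random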